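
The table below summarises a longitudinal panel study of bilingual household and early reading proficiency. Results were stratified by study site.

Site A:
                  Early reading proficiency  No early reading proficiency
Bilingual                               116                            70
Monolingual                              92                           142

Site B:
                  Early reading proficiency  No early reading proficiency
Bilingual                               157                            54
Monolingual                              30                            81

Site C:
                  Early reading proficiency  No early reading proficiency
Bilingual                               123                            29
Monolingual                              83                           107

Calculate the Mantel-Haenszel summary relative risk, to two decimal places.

1.92

RR_MH = Σ(aᵢ·n₀ᵢ/nᵢ) / Σ(cᵢ·n₁ᵢ/nᵢ), with n₁ᵢ = aᵢ+bᵢ (exposed), n₀ᵢ = cᵢ+dᵢ (unexposed), nᵢ = n₁ᵢ+n₀ᵢ.
Stratum 1 (Site A): n₁ = 186, n₀ = 234, n = 420; a·n₀/n = 116·234/420 = 64.6286; c·n₁/n = 92·186/420 = 40.7429
Stratum 2 (Site B): n₁ = 211, n₀ = 111, n = 322; a·n₀/n = 157·111/322 = 54.1211; c·n₁/n = 30·211/322 = 19.6584
Stratum 3 (Site C): n₁ = 152, n₀ = 190, n = 342; a·n₀/n = 123·190/342 = 68.3333; c·n₁/n = 83·152/342 = 36.8889
RR_MH = (64.6286 + 54.1211 + 68.3333) / (40.7429 + 19.6584 + 36.8889) = 187.0830 / 97.2901 = 1.92294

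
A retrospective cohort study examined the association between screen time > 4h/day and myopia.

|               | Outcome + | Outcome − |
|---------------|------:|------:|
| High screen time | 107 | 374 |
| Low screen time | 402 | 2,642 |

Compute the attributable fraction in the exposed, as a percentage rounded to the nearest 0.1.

40.6

Cells: a = 107, b = 374, c = 402, d = 2642.
Risk in exposed = 107/481 = 0.22245; risk in unexposed = 402/3044 = 0.13206.
RR = 0.22245/0.13206 = 1.68445
AR% = (RR − 1)/RR × 100 = (1.68445 − 1)/1.68445 × 100 = 40.6333%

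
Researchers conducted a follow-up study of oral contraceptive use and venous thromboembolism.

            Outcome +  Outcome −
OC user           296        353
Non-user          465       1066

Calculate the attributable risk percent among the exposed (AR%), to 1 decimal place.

Cells: a = 296, b = 353, c = 465, d = 1066.
Risk in exposed = 296/649 = 0.45609; risk in unexposed = 465/1531 = 0.30372.
RR = 0.45609/0.30372 = 1.50165
AR% = (RR − 1)/RR × 100 = (1.50165 − 1)/1.50165 × 100 = 33.4067%

33.4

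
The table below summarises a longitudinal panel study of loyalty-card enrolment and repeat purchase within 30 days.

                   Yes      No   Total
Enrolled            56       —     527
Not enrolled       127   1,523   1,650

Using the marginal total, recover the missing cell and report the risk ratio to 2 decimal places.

1.38

The missing cell is in the exposed row: 527 − 56 = 471.
So a = 56, b = 471, c = 127, d = 1523.
RR = [a/(a+b)] / [c/(c+d)] = (56/527) / (127/1650) = 0.10626/0.07697 = 1.38057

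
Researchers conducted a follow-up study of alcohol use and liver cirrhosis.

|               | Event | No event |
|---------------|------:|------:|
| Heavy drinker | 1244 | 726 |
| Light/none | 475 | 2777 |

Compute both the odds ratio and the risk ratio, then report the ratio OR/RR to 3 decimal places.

2.317

Cells: a = 1244, b = 726, c = 475, d = 2777.
OR = (1244·2777)/(726·475) = 3454588/344850 = 10.01765
Risk in exposed = 1244/1970 = 0.63147; risk in unexposed = 475/3252 = 0.14606; RR = 4.32326
OR/RR = 10.01765 / 4.32326 = 2.31715
The outcome is not rare, so the OR lies further from 1 than the RR.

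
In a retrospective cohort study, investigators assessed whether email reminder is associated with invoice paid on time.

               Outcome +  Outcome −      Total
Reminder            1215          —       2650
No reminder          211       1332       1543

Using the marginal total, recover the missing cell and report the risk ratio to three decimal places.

The missing cell is in the exposed row: 2650 − 1215 = 1435.
So a = 1215, b = 1435, c = 211, d = 1332.
RR = [a/(a+b)] / [c/(c+d)] = (1215/2650) / (211/1543) = 0.45849/0.13675 = 3.35285

3.353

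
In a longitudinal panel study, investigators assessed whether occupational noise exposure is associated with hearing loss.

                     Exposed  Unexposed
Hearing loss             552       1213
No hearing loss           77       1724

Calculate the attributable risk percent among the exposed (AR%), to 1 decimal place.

Reading the table with exposure as columns: a = 552 (Exposed, case), b = 77 (Exposed, non-case), c = 1213 (Unexposed, case), d = 1724.
Risk in exposed = 552/629 = 0.87758; risk in unexposed = 1213/2937 = 0.41301.
RR = 0.87758/0.41301 = 2.12487
AR% = (RR − 1)/RR × 100 = (2.12487 − 1)/2.12487 × 100 = 52.9382%

52.9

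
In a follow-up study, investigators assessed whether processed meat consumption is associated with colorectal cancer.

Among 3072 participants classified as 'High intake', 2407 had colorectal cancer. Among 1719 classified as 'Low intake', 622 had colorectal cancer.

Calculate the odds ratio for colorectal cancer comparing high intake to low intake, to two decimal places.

From the description: a = 2407, b = 665, c = 622, d = 1097.
OR = (a·d)/(b·c) = (2407 × 1097) / (665 × 622) = 2640479 / 413630 = 6.38367
The odds of colorectal cancer are about 6.38 times as high in the high intake group.

6.38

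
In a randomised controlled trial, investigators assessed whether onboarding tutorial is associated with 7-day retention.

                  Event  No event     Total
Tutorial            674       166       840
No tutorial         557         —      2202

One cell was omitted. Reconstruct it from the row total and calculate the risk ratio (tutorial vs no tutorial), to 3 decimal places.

3.172

The missing cell is in the unexposed row: 2202 − 557 = 1645.
So a = 674, b = 166, c = 557, d = 1645.
RR = [a/(a+b)] / [c/(c+d)] = (674/840) / (557/2202) = 0.80238/0.25295 = 3.17207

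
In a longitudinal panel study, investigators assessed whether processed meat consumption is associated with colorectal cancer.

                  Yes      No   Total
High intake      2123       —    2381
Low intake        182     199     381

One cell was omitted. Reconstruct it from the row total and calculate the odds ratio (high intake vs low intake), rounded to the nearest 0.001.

8.997

The missing cell is in the exposed row: 2381 − 2123 = 258.
So a = 2123, b = 258, c = 182, d = 199.
OR = (a·d)/(b·c) = (2123 × 199) / (258 × 182) = 422477 / 46956 = 8.99730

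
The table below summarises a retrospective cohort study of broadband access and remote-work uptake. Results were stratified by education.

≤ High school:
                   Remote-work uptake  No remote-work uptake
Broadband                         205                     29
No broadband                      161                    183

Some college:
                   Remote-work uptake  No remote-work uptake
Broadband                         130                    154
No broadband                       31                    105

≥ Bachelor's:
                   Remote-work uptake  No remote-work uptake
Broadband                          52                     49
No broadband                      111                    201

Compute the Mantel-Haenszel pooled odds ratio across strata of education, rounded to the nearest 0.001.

3.763

OR_MH = Σ(aᵢdᵢ/nᵢ) / Σ(bᵢcᵢ/nᵢ), where nᵢ is the stratum total.
Stratum 1 (≤ High school): n = 578; a·d/n = 205·183/578 = 64.9048; b·c/n = 29·161/578 = 8.0779
Stratum 2 (Some college): n = 420; a·d/n = 130·105/420 = 32.5000; b·c/n = 154·31/420 = 11.3667
Stratum 3 (≥ Bachelor's): n = 413; a·d/n = 52·201/413 = 25.3075; b·c/n = 49·111/413 = 13.1695
OR_MH = (64.9048 + 32.5000 + 25.3075) / (8.0779 + 11.3667 + 13.1695) = 122.7124 / 32.6140 = 3.76257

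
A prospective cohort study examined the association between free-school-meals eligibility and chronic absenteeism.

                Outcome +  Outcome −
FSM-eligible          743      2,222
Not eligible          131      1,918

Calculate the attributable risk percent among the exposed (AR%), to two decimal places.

74.49

Cells: a = 743, b = 2222, c = 131, d = 1918.
Risk in exposed = 743/2965 = 0.25059; risk in unexposed = 131/2049 = 0.06393.
RR = 0.25059/0.06393 = 3.91954
AR% = (RR − 1)/RR × 100 = (3.91954 − 1)/3.91954 × 100 = 74.4868%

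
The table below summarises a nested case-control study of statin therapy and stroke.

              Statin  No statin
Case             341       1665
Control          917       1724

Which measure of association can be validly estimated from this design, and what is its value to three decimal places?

Reading the table with exposure as columns: a = 341 (Statin, case), b = 917 (Statin, non-case), c = 1665 (No statin, case), d = 1724.
This is a nested case-control study: participants were sampled on outcome status, so risks in the source population cannot be estimated directly — relative risk is not valid here. The odds ratio is the appropriate measure.
OR = (a·d)/(b·c) = (341 × 1724) / (917 × 1665) = 587884 / 1526805 = 0.38504

0.385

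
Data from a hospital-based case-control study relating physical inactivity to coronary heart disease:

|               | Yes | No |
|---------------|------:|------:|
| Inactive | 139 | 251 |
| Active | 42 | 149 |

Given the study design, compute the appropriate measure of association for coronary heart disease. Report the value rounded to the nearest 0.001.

Cells: a = 139, b = 251, c = 42, d = 149.
This is a hospital-based case-control study: participants were sampled on outcome status, so risks in the source population cannot be estimated directly — relative risk is not valid here. The odds ratio is the appropriate measure.
OR = (a·d)/(b·c) = (139 × 149) / (251 × 42) = 20711 / 10542 = 1.96462

1.965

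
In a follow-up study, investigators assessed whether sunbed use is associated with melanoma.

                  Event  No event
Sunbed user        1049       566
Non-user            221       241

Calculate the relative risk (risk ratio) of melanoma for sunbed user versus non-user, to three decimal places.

1.358

Cells: a = 1049, b = 566, c = 221, d = 241.
Risk in exposed = 1049/1615 = 0.64954; risk in unexposed = 221/462 = 0.47835.
RR = 0.64954 / 0.47835 = 1.35785
The risk among the exposed is 1.36 times that among the unexposed.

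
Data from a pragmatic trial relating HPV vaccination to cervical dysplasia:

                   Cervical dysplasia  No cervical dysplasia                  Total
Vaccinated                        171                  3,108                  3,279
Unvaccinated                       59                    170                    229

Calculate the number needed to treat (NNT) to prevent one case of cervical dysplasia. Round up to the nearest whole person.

Risk in treated group = 171/3279 = 0.05215; risk in control = 59/229 = 0.25764.
Absolute risk reduction = 0.25764 − 0.05215 = 0.20549
NNT = 1 / ARR = 1 / 0.20549 = 4.866 → round up → 5

5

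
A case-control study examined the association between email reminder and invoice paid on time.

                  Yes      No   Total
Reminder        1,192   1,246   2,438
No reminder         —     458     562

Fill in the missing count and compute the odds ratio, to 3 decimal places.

4.213

The missing cell is in the unexposed row: 562 − 458 = 104.
So a = 1192, b = 1246, c = 104, d = 458.
OR = (a·d)/(b·c) = (1192 × 458) / (1246 × 104) = 545936 / 129584 = 4.21299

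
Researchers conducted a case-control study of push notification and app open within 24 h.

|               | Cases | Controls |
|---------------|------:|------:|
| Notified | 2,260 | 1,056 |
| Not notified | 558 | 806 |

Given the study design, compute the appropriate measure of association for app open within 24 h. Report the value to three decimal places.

3.091

Cells: a = 2260, b = 1056, c = 558, d = 806.
This is a case-control study: participants were sampled on outcome status, so risks in the source population cannot be estimated directly — relative risk is not valid here. The odds ratio is the appropriate measure.
OR = (a·d)/(b·c) = (2260 × 806) / (1056 × 558) = 1821560 / 589248 = 3.09133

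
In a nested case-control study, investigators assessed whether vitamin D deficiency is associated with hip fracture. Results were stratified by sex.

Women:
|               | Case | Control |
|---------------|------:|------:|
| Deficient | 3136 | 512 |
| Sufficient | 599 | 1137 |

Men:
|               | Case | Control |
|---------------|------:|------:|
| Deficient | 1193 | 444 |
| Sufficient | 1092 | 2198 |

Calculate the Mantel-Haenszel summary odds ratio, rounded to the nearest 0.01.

7.69

OR_MH = Σ(aᵢdᵢ/nᵢ) / Σ(bᵢcᵢ/nᵢ), where nᵢ is the stratum total.
Stratum 1 (Women): n = 5384; a·d/n = 3136·1137/5384 = 662.2645; b·c/n = 512·599/5384 = 56.9629
Stratum 2 (Men): n = 4927; a·d/n = 1193·2198/4927 = 532.2131; b·c/n = 444·1092/4927 = 98.4063
OR_MH = (662.2645 + 532.2131) / (56.9629 + 98.4063) = 1194.4776 / 155.3692 = 7.68800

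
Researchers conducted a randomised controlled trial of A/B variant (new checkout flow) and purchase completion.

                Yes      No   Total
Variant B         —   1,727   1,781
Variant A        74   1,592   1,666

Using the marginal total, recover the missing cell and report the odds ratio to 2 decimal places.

The missing cell is in the exposed row: 1781 − 1727 = 54.
So a = 54, b = 1727, c = 74, d = 1592.
OR = (a·d)/(b·c) = (54 × 1592) / (1727 × 74) = 85968 / 127798 = 0.67269

0.67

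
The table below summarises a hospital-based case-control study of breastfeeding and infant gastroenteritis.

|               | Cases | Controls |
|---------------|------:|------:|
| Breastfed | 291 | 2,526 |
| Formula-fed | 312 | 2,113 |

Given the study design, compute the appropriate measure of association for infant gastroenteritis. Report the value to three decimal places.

0.780

Cells: a = 291, b = 2526, c = 312, d = 2113.
This is a hospital-based case-control study: participants were sampled on outcome status, so risks in the source population cannot be estimated directly — relative risk is not valid here. The odds ratio is the appropriate measure.
OR = (a·d)/(b·c) = (291 × 2113) / (2526 × 312) = 614883 / 788112 = 0.78020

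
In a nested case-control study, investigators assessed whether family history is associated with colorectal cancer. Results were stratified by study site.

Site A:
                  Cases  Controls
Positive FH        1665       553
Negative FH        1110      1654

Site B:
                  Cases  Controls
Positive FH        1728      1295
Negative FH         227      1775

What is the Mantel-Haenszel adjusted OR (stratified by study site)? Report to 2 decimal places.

6.40

OR_MH = Σ(aᵢdᵢ/nᵢ) / Σ(bᵢcᵢ/nᵢ), where nᵢ is the stratum total.
Stratum 1 (Site A): n = 4982; a·d/n = 1665·1654/4982 = 552.7720; b·c/n = 553·1110/4982 = 123.2096
Stratum 2 (Site B): n = 5025; a·d/n = 1728·1775/5025 = 610.3881; b·c/n = 1295·227/5025 = 58.5005
OR_MH = (552.7720 + 610.3881) / (123.2096 + 58.5005) = 1163.1600 / 181.7101 = 6.40119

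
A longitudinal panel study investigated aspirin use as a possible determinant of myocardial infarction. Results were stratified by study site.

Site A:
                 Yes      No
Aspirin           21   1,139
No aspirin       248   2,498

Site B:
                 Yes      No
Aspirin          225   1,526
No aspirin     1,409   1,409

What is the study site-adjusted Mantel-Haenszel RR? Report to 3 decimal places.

RR_MH = Σ(aᵢ·n₀ᵢ/nᵢ) / Σ(cᵢ·n₁ᵢ/nᵢ), with n₁ᵢ = aᵢ+bᵢ (exposed), n₀ᵢ = cᵢ+dᵢ (unexposed), nᵢ = n₁ᵢ+n₀ᵢ.
Stratum 1 (Site A): n₁ = 1160, n₀ = 2746, n = 3906; a·n₀/n = 21·2746/3906 = 14.7634; c·n₁/n = 248·1160/3906 = 73.6508
Stratum 2 (Site B): n₁ = 1751, n₀ = 2818, n = 4569; a·n₀/n = 225·2818/4569 = 138.7722; c·n₁/n = 1409·1751/4569 = 539.9779
RR_MH = (14.7634 + 138.7722) / (73.6508 + 539.9779) = 153.5356 / 613.6287 = 0.25021

0.250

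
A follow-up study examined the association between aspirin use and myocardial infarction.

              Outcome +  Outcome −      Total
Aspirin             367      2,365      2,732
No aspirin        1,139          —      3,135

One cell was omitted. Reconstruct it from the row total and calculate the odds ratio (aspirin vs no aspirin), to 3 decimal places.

0.272

The missing cell is in the unexposed row: 3135 − 1139 = 1996.
So a = 367, b = 2365, c = 1139, d = 1996.
OR = (a·d)/(b·c) = (367 × 1996) / (2365 × 1139) = 732532 / 2693735 = 0.27194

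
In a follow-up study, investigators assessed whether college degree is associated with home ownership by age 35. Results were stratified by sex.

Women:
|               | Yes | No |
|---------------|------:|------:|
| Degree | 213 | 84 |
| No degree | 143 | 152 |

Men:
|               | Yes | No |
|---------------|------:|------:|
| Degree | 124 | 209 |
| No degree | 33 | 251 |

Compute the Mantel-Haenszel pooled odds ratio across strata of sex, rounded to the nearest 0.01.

OR_MH = Σ(aᵢdᵢ/nᵢ) / Σ(bᵢcᵢ/nᵢ), where nᵢ is the stratum total.
Stratum 1 (Women): n = 592; a·d/n = 213·152/592 = 54.6892; b·c/n = 84·143/592 = 20.2905
Stratum 2 (Men): n = 617; a·d/n = 124·251/617 = 50.4441; b·c/n = 209·33/617 = 11.1783
OR_MH = (54.6892 + 50.4441) / (20.2905 + 11.1783) = 105.1333 / 31.4688 = 3.34087

3.34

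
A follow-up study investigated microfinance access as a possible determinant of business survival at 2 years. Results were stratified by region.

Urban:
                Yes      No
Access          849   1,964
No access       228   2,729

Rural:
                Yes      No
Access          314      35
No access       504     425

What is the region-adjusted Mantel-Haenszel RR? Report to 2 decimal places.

2.67

RR_MH = Σ(aᵢ·n₀ᵢ/nᵢ) / Σ(cᵢ·n₁ᵢ/nᵢ), with n₁ᵢ = aᵢ+bᵢ (exposed), n₀ᵢ = cᵢ+dᵢ (unexposed), nᵢ = n₁ᵢ+n₀ᵢ.
Stratum 1 (Urban): n₁ = 2813, n₀ = 2957, n = 5770; a·n₀/n = 849·2957/5770 = 435.0941; c·n₁/n = 228·2813/5770 = 111.1549
Stratum 2 (Rural): n₁ = 349, n₀ = 929, n = 1278; a·n₀/n = 314·929/1278 = 228.2520; c·n₁/n = 504·349/1278 = 137.6338
RR_MH = (435.0941 + 228.2520) / (111.1549 + 137.6338) = 663.3461 / 248.7887 = 2.66630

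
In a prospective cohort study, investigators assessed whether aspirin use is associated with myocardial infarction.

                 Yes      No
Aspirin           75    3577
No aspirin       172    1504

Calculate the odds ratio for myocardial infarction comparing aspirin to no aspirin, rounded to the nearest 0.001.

Cells: a = 75, b = 3577, c = 172, d = 1504.
OR = (a·d)/(b·c) = (75 × 1504) / (3577 × 172) = 112800 / 615244 = 0.18334
Exposure is associated with lower odds of myocardial infarction (OR = 0.18 < 1).

0.183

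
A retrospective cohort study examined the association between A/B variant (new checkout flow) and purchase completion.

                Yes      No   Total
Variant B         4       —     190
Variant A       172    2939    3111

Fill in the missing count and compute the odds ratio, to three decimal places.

0.367

The missing cell is in the exposed row: 190 − 4 = 186.
So a = 4, b = 186, c = 172, d = 2939.
OR = (a·d)/(b·c) = (4 × 2939) / (186 × 172) = 11756 / 31992 = 0.36747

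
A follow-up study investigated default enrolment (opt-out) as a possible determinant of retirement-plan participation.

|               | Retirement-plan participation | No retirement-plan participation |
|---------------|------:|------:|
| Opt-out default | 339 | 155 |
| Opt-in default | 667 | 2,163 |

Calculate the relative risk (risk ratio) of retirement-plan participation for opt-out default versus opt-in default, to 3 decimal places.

Cells: a = 339, b = 155, c = 667, d = 2163.
Risk in exposed = 339/494 = 0.68623; risk in unexposed = 667/2830 = 0.23569.
RR = 0.68623 / 0.23569 = 2.91161
The risk among the exposed is 2.91 times that among the unexposed.

2.912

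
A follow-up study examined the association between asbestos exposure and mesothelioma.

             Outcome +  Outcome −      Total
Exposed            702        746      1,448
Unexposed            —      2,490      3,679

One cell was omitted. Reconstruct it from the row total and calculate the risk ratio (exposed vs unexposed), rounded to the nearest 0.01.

The missing cell is in the unexposed row: 3679 − 2490 = 1189.
So a = 702, b = 746, c = 1189, d = 2490.
RR = [a/(a+b)] / [c/(c+d)] = (702/1448) / (1189/3679) = 0.48481/0.32319 = 1.50009

1.50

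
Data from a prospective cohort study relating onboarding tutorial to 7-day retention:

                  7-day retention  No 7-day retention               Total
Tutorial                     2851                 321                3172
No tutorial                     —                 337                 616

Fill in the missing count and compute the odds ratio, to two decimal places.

The missing cell is in the unexposed row: 616 − 337 = 279.
So a = 2851, b = 321, c = 279, d = 337.
OR = (a·d)/(b·c) = (2851 × 337) / (321 × 279) = 960787 / 89559 = 10.72798

10.73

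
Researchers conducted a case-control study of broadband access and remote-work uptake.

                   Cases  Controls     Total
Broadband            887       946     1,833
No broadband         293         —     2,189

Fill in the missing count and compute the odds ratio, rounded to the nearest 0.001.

The missing cell is in the unexposed row: 2189 − 293 = 1896.
So a = 887, b = 946, c = 293, d = 1896.
OR = (a·d)/(b·c) = (887 × 1896) / (946 × 293) = 1681752 / 277178 = 6.06741

6.067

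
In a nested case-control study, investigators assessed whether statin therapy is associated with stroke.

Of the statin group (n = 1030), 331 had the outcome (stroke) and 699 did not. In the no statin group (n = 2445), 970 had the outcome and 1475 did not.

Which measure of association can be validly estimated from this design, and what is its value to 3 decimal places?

0.720

From the description: a = 331, b = 699, c = 970, d = 1475.
This is a nested case-control study: participants were sampled on outcome status, so risks in the source population cannot be estimated directly — relative risk is not valid here. The odds ratio is the appropriate measure.
OR = (a·d)/(b·c) = (331 × 1475) / (699 × 970) = 488225 / 678030 = 0.72006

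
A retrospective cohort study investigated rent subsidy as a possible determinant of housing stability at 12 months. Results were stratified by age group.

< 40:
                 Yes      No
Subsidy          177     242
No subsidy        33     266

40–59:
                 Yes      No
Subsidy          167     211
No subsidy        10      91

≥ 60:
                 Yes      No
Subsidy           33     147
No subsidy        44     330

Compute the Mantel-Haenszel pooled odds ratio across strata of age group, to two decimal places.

4.30

OR_MH = Σ(aᵢdᵢ/nᵢ) / Σ(bᵢcᵢ/nᵢ), where nᵢ is the stratum total.
Stratum 1 (< 40): n = 718; a·d/n = 177·266/718 = 65.5738; b·c/n = 242·33/718 = 11.1226
Stratum 2 (40–59): n = 479; a·d/n = 167·91/479 = 31.7265; b·c/n = 211·10/479 = 4.4050
Stratum 3 (≥ 60): n = 554; a·d/n = 33·330/554 = 19.6570; b·c/n = 147·44/554 = 11.6751
OR_MH = (65.5738 + 31.7265 + 19.6570) / (11.1226 + 4.4050 + 11.6751) = 116.9574 / 27.2027 = 4.29948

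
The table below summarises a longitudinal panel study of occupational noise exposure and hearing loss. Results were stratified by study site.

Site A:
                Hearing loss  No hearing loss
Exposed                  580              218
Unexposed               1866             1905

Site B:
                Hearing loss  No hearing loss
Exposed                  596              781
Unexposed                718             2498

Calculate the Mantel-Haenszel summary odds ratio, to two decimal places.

2.68

OR_MH = Σ(aᵢdᵢ/nᵢ) / Σ(bᵢcᵢ/nᵢ), where nᵢ is the stratum total.
Stratum 1 (Site A): n = 4569; a·d/n = 580·1905/4569 = 241.8253; b·c/n = 218·1866/4569 = 89.0322
Stratum 2 (Site B): n = 4593; a·d/n = 596·2498/4593 = 324.1472; b·c/n = 781·718/4593 = 122.0897
OR_MH = (241.8253 + 324.1472) / (89.0322 + 122.0897) = 565.9725 / 211.1219 = 2.68079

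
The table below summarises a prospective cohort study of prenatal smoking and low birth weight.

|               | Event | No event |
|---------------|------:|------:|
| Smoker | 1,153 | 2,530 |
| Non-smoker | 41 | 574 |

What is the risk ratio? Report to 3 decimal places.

Cells: a = 1153, b = 2530, c = 41, d = 574.
Risk in exposed = 1153/3683 = 0.31306; risk in unexposed = 41/615 = 0.06667.
RR = 0.31306 / 0.06667 = 4.69590
The risk among the exposed is 4.70 times that among the unexposed.

4.696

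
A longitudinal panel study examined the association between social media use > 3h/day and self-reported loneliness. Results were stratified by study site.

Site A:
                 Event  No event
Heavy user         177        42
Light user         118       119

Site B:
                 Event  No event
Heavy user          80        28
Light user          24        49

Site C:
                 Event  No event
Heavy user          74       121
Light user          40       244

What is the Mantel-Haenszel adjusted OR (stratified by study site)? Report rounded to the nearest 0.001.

OR_MH = Σ(aᵢdᵢ/nᵢ) / Σ(bᵢcᵢ/nᵢ), where nᵢ is the stratum total.
Stratum 1 (Site A): n = 456; a·d/n = 177·119/456 = 46.1908; b·c/n = 42·118/456 = 10.8684
Stratum 2 (Site B): n = 181; a·d/n = 80·49/181 = 21.6575; b·c/n = 28·24/181 = 3.7127
Stratum 3 (Site C): n = 479; a·d/n = 74·244/479 = 37.6952; b·c/n = 121·40/479 = 10.1044
OR_MH = (46.1908 + 21.6575 + 37.6952) / (10.8684 + 3.7127 + 10.1044) = 105.5434 / 24.6855 = 4.27552

4.276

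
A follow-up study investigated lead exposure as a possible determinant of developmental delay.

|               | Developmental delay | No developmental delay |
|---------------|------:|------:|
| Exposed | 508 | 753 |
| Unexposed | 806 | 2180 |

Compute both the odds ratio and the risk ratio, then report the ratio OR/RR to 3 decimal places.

Cells: a = 508, b = 753, c = 806, d = 2180.
OR = (508·2180)/(753·806) = 1107440/606918 = 1.82469
Risk in exposed = 508/1261 = 0.40285; risk in unexposed = 806/2986 = 0.26993; RR = 1.49246
OR/RR = 1.82469 / 1.49246 = 1.22261
The outcome is not rare, so the OR lies further from 1 than the RR.

1.223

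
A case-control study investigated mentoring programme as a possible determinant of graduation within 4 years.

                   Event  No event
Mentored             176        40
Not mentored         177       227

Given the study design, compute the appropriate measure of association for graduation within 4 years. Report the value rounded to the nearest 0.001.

5.643

Cells: a = 176, b = 40, c = 177, d = 227.
This is a case-control study: participants were sampled on outcome status, so risks in the source population cannot be estimated directly — relative risk is not valid here. The odds ratio is the appropriate measure.
OR = (a·d)/(b·c) = (176 × 227) / (40 × 177) = 39952 / 7080 = 5.64294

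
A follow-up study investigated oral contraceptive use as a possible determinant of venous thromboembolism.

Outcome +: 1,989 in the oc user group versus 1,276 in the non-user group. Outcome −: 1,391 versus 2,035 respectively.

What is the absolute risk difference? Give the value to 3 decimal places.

0.203

From the description: a = 1989, b = 1391, c = 1276, d = 2035.
Risk in exposed = 1989/3380 = 0.588462; risk in unexposed = 1276/3311 = 0.385382.
Risk difference = 0.588462 − 0.385382 = 0.203079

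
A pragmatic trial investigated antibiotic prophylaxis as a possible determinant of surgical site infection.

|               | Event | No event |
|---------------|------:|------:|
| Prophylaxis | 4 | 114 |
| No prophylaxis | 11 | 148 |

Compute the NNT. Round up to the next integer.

29

Risk in treated group = 4/118 = 0.03390; risk in control = 11/159 = 0.06918.
Absolute risk reduction = 0.06918 − 0.03390 = 0.03528
NNT = 1 / ARR = 1 / 0.03528 = 28.341 → round up → 29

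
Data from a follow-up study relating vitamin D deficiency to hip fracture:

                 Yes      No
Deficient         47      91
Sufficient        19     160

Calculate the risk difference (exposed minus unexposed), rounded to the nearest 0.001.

Cells: a = 47, b = 91, c = 19, d = 160.
Risk in exposed = 47/138 = 0.340580; risk in unexposed = 19/179 = 0.106145.
Risk difference = 0.340580 − 0.106145 = 0.234434

0.234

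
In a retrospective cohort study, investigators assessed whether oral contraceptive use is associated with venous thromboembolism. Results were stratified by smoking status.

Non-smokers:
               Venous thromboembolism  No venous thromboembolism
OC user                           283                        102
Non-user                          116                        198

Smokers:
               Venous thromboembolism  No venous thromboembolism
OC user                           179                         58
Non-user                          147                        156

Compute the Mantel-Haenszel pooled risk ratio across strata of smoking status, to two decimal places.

RR_MH = Σ(aᵢ·n₀ᵢ/nᵢ) / Σ(cᵢ·n₁ᵢ/nᵢ), with n₁ᵢ = aᵢ+bᵢ (exposed), n₀ᵢ = cᵢ+dᵢ (unexposed), nᵢ = n₁ᵢ+n₀ᵢ.
Stratum 1 (Non-smokers): n₁ = 385, n₀ = 314, n = 699; a·n₀/n = 283·314/699 = 127.1273; c·n₁/n = 116·385/699 = 63.8913
Stratum 2 (Smokers): n₁ = 237, n₀ = 303, n = 540; a·n₀/n = 179·303/540 = 100.4389; c·n₁/n = 147·237/540 = 64.5167
RR_MH = (127.1273 + 100.4389) / (63.8913 + 64.5167) = 227.5662 / 128.4079 = 1.77221

1.77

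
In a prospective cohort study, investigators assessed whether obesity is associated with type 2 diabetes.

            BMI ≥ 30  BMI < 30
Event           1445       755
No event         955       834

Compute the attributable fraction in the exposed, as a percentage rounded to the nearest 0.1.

21.1

Reading the table with exposure as columns: a = 1445 (BMI ≥ 30, case), b = 955 (BMI ≥ 30, non-case), c = 755 (BMI < 30, case), d = 834.
Risk in exposed = 1445/2400 = 0.60208; risk in unexposed = 755/1589 = 0.47514.
RR = 0.60208/0.47514 = 1.26717
AR% = (RR − 1)/RR × 100 = (1.26717 − 1)/1.26717 × 100 = 21.0837%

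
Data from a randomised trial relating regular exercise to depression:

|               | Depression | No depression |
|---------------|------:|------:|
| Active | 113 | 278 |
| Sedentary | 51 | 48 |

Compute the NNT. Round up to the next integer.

5

Risk in treated group = 113/391 = 0.28900; risk in control = 51/99 = 0.51515.
Absolute risk reduction = 0.51515 − 0.28900 = 0.22615
NNT = 1 / ARR = 1 / 0.22615 = 4.422 → round up → 5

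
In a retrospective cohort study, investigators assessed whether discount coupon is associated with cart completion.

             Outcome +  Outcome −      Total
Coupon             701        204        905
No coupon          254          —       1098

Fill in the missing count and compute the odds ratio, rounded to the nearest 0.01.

11.42

The missing cell is in the unexposed row: 1098 − 254 = 844.
So a = 701, b = 204, c = 254, d = 844.
OR = (a·d)/(b·c) = (701 × 844) / (204 × 254) = 591644 / 51816 = 11.41817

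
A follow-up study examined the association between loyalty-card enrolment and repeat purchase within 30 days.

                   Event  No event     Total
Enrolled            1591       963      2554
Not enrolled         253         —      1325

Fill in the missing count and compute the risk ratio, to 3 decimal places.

The missing cell is in the unexposed row: 1325 − 253 = 1072.
So a = 1591, b = 963, c = 253, d = 1072.
RR = [a/(a+b)] / [c/(c+d)] = (1591/2554) / (253/1325) = 0.62294/0.19094 = 3.26246

3.262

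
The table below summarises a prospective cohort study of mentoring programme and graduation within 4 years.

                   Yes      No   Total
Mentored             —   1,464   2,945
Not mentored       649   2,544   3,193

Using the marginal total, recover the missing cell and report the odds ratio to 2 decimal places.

The missing cell is in the exposed row: 2945 − 1464 = 1481.
So a = 1481, b = 1464, c = 649, d = 2544.
OR = (a·d)/(b·c) = (1481 × 2544) / (1464 × 649) = 3767664 / 950136 = 3.96539

3.97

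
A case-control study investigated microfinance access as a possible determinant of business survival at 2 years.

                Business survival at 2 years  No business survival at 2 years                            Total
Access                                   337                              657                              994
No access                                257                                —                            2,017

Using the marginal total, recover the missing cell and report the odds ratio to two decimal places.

The missing cell is in the unexposed row: 2017 − 257 = 1760.
So a = 337, b = 657, c = 257, d = 1760.
OR = (a·d)/(b·c) = (337 × 1760) / (657 × 257) = 593120 / 168849 = 3.51272

3.51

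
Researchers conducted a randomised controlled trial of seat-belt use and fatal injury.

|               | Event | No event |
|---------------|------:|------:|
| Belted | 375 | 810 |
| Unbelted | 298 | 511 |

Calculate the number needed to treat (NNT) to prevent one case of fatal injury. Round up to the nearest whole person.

20

Risk in treated group = 375/1185 = 0.31646; risk in control = 298/809 = 0.36836.
Absolute risk reduction = 0.36836 − 0.31646 = 0.05190
NNT = 1 / ARR = 1 / 0.05190 = 19.268 → round up → 20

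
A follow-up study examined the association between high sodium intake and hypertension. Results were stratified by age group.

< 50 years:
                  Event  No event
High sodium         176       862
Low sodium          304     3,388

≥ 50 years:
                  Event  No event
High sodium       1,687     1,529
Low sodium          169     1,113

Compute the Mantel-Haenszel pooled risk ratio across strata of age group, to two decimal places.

3.30

RR_MH = Σ(aᵢ·n₀ᵢ/nᵢ) / Σ(cᵢ·n₁ᵢ/nᵢ), with n₁ᵢ = aᵢ+bᵢ (exposed), n₀ᵢ = cᵢ+dᵢ (unexposed), nᵢ = n₁ᵢ+n₀ᵢ.
Stratum 1 (< 50 years): n₁ = 1038, n₀ = 3692, n = 4730; a·n₀/n = 176·3692/4730 = 137.3767; c·n₁/n = 304·1038/4730 = 66.7129
Stratum 2 (≥ 50 years): n₁ = 3216, n₀ = 1282, n = 4498; a·n₀/n = 1687·1282/4498 = 480.8213; c·n₁/n = 169·3216/4498 = 120.8324
RR_MH = (137.3767 + 480.8213) / (66.7129 + 120.8324) = 618.1980 / 187.5453 = 3.29626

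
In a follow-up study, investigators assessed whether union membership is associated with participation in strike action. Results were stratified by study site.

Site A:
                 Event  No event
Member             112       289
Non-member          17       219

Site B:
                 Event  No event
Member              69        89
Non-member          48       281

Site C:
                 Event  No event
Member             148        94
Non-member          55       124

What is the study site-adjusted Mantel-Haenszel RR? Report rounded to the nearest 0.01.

2.61

RR_MH = Σ(aᵢ·n₀ᵢ/nᵢ) / Σ(cᵢ·n₁ᵢ/nᵢ), with n₁ᵢ = aᵢ+bᵢ (exposed), n₀ᵢ = cᵢ+dᵢ (unexposed), nᵢ = n₁ᵢ+n₀ᵢ.
Stratum 1 (Site A): n₁ = 401, n₀ = 236, n = 637; a·n₀/n = 112·236/637 = 41.4945; c·n₁/n = 17·401/637 = 10.7017
Stratum 2 (Site B): n₁ = 158, n₀ = 329, n = 487; a·n₀/n = 69·329/487 = 46.6140; c·n₁/n = 48·158/487 = 15.5729
Stratum 3 (Site C): n₁ = 242, n₀ = 179, n = 421; a·n₀/n = 148·179/421 = 62.9264; c·n₁/n = 55·242/421 = 31.6152
RR_MH = (41.4945 + 46.6140 + 62.9264) / (10.7017 + 15.5729 + 31.6152) = 151.0348 / 57.8898 = 2.60900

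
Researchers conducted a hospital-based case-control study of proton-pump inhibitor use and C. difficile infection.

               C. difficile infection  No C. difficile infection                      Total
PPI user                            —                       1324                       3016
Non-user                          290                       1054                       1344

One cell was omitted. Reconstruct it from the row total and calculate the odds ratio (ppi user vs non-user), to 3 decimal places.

The missing cell is in the exposed row: 3016 − 1324 = 1692.
So a = 1692, b = 1324, c = 290, d = 1054.
OR = (a·d)/(b·c) = (1692 × 1054) / (1324 × 290) = 1783368 / 383960 = 4.64467

4.645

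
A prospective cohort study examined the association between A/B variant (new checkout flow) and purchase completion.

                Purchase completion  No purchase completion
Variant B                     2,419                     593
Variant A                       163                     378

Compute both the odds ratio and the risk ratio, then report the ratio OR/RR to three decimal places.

Cells: a = 2419, b = 593, c = 163, d = 378.
OR = (2419·378)/(593·163) = 914382/96659 = 9.45987
Risk in exposed = 2419/3012 = 0.80312; risk in unexposed = 163/541 = 0.30129; RR = 2.66557
OR/RR = 9.45987 / 2.66557 = 3.54891
The outcome is not rare, so the OR lies further from 1 than the RR.

3.549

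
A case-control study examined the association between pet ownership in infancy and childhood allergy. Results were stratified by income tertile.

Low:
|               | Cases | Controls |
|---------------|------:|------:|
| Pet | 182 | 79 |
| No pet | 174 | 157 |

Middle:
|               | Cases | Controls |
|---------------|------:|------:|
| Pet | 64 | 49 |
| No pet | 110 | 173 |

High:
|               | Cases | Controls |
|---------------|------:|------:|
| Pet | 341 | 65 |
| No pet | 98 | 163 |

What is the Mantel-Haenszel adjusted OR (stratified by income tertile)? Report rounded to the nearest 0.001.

OR_MH = Σ(aᵢdᵢ/nᵢ) / Σ(bᵢcᵢ/nᵢ), where nᵢ is the stratum total.
Stratum 1 (Low): n = 592; a·d/n = 182·157/592 = 48.2669; b·c/n = 79·174/592 = 23.2196
Stratum 2 (Middle): n = 396; a·d/n = 64·173/396 = 27.9596; b·c/n = 49·110/396 = 13.6111
Stratum 3 (High): n = 667; a·d/n = 341·163/667 = 83.3328; b·c/n = 65·98/667 = 9.5502
OR_MH = (48.2669 + 27.9596 + 83.3328) / (23.2196 + 13.6111 + 9.5502) = 159.5593 / 46.3809 = 3.44019

3.440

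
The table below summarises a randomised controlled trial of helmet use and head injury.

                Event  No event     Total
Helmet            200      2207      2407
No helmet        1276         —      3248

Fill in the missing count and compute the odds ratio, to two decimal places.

0.14

The missing cell is in the unexposed row: 3248 − 1276 = 1972.
So a = 200, b = 2207, c = 1276, d = 1972.
OR = (a·d)/(b·c) = (200 × 1972) / (2207 × 1276) = 394400 / 2816132 = 0.14005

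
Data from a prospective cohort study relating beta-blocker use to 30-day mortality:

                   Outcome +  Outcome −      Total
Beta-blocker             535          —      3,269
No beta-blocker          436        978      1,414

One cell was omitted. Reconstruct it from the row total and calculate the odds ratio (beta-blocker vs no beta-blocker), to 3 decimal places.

The missing cell is in the exposed row: 3269 − 535 = 2734.
So a = 535, b = 2734, c = 436, d = 978.
OR = (a·d)/(b·c) = (535 × 978) / (2734 × 436) = 523230 / 1192024 = 0.43894

0.439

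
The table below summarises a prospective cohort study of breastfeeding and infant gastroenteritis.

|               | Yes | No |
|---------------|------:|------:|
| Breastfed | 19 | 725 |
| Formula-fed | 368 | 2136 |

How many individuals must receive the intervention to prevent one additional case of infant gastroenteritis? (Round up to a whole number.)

9

Risk in treated group = 19/744 = 0.02554; risk in control = 368/2504 = 0.14696.
Absolute risk reduction = 0.14696 − 0.02554 = 0.12143
NNT = 1 / ARR = 1 / 0.12143 = 8.235 → round up → 9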